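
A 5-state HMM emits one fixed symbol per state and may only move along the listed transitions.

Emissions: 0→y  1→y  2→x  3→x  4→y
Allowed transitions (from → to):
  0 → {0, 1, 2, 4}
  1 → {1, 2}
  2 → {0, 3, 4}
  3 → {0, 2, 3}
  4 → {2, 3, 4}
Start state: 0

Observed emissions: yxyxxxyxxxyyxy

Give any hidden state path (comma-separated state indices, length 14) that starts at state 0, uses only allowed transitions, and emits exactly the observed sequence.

0,2,4,2,3,2,4,3,3,3,0,0,2,4

  t0 'y' -> {0,1,4}, take 0 (start)
  t1 'x' -> {2,3}, take 2 (0->2 ok)
  t2 'y' -> {0,1,4}, take 4 (2->4 ok)
  t3 'x' -> {2,3}, take 2 (4->2 ok)
  t4 'x' -> {2,3}, take 3 (2->3 ok)
  t5 'x' -> {2,3}, take 2 (3->2 ok)
  t6 'y' -> {0,1,4}, take 4 (2->4 ok)
  t7 'x' -> {2,3}, take 3 (4->3 ok)
  t8 'x' -> {2,3}, take 3 (3->3 ok)
  t9 'x' -> {2,3}, take 3 (3->3 ok)
  t10 'y' -> {0,1,4}, take 0 (3->0 ok)
  t11 'y' -> {0,1,4}, take 0 (0->0 ok)
  t12 'x' -> {2,3}, take 2 (0->2 ok)
  t13 'y' -> {0,1,4}, take 4 (2->4 ok)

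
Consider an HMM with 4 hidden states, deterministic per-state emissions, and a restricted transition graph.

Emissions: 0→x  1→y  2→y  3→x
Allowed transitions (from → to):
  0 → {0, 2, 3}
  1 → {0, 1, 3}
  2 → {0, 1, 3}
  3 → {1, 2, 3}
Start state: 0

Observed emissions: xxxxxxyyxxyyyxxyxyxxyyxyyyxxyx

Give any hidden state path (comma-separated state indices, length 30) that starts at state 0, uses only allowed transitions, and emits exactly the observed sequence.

0,0,0,0,3,3,1,1,0,3,1,1,1,3,3,2,3,1,0,3,2,1,0,2,1,1,3,3,1,3

  0: obs=x cand={0,3} pick 0 [start]
  1: obs=x cand={0,3} pick 0 [0->0 ok]
  2: obs=x cand={0,3} pick 0 [0->0 ok]
  3: obs=x cand={0,3} pick 0 [0->0 ok]
  4: obs=x cand={0,3} pick 3 [0->3 ok]
  5: obs=x cand={0,3} pick 3 [3->3 ok]
  6: obs=y cand={1,2} pick 1 [3->1 ok]
  7: obs=y cand={1,2} pick 1 [1->1 ok]
  8: obs=x cand={0,3} pick 0 [1->0 ok]
  9: obs=x cand={0,3} pick 3 [0->3 ok]
  10: obs=y cand={1,2} pick 1 [3->1 ok]
  11: obs=y cand={1,2} pick 1 [1->1 ok]
  12: obs=y cand={1,2} pick 1 [1->1 ok]
  13: obs=x cand={0,3} pick 3 [1->3 ok]
  14: obs=x cand={0,3} pick 3 [3->3 ok]
  15: obs=y cand={1,2} pick 2 [3->2 ok]
  16: obs=x cand={0,3} pick 3 [2->3 ok]
  17: obs=y cand={1,2} pick 1 [3->1 ok]
  18: obs=x cand={0,3} pick 0 [1->0 ok]
  19: obs=x cand={0,3} pick 3 [0->3 ok]
  20: obs=y cand={1,2} pick 2 [3->2 ok]
  21: obs=y cand={1,2} pick 1 [2->1 ok]
  22: obs=x cand={0,3} pick 0 [1->0 ok]
  23: obs=y cand={1,2} pick 2 [0->2 ok]
  24: obs=y cand={1,2} pick 1 [2->1 ok]
  25: obs=y cand={1,2} pick 1 [1->1 ok]
  26: obs=x cand={0,3} pick 3 [1->3 ok]
  27: obs=x cand={0,3} pick 3 [3->3 ok]
  28: obs=y cand={1,2} pick 1 [3->1 ok]
  29: obs=x cand={0,3} pick 3 [1->3 ok]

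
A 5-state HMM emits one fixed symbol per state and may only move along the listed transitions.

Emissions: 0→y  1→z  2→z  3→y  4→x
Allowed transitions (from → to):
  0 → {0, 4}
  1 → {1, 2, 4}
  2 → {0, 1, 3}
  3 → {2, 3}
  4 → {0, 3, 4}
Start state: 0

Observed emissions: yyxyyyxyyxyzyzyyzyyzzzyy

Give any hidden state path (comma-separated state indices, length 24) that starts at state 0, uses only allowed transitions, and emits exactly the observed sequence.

  pos 0: y in {0,3}, choose 0; start
  pos 1: y in {0,3}, choose 0; 0->0 ok
  pos 2: x in {4}, choose 4; 0->4 ok
  pos 3: y in {0,3}, choose 0; 4->0 ok
  pos 4: y in {0,3}, choose 0; 0->0 ok
  pos 5: y in {0,3}, choose 0; 0->0 ok
  pos 6: x in {4}, choose 4; 0->4 ok
  pos 7: y in {0,3}, choose 0; 4->0 ok
  pos 8: y in {0,3}, choose 0; 0->0 ok
  pos 9: x in {4}, choose 4; 0->4 ok
  pos 10: y in {0,3}, choose 3; 4->3 ok
  pos 11: z in {1,2}, choose 2; 3->2 ok
  pos 12: y in {0,3}, choose 3; 2->3 ok
  pos 13: z in {1,2}, choose 2; 3->2 ok
  pos 14: y in {0,3}, choose 3; 2->3 ok
  pos 15: y in {0,3}, choose 3; 3->3 ok
  pos 16: z in {1,2}, choose 2; 3->2 ok
  pos 17: y in {0,3}, choose 3; 2->3 ok
  pos 18: y in {0,3}, choose 3; 3->3 ok
  pos 19: z in {1,2}, choose 2; 3->2 ok
  pos 20: z in {1,2}, choose 1; 2->1 ok
  pos 21: z in {1,2}, choose 2; 1->2 ok
  pos 22: y in {0,3}, choose 0; 2->0 ok
  pos 23: y in {0,3}, choose 0; 0->0 ok

0,0,4,0,0,0,4,0,0,4,3,2,3,2,3,3,2,3,3,2,1,2,0,0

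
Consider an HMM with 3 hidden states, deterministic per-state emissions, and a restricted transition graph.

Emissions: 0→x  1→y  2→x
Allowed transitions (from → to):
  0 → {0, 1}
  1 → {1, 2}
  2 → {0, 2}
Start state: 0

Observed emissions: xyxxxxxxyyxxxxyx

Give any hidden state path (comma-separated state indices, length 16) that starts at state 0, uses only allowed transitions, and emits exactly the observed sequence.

0,1,2,2,2,0,0,0,1,1,2,2,2,0,1,2

  t0 'x' -> {0,2}, take 0 (start)
  t1 'y' -> {1}, take 1 (0->1 ok)
  t2 'x' -> {0,2}, take 2 (1->2 ok)
  t3 'x' -> {0,2}, take 2 (2->2 ok)
  t4 'x' -> {0,2}, take 2 (2->2 ok)
  t5 'x' -> {0,2}, take 0 (2->0 ok)
  t6 'x' -> {0,2}, take 0 (0->0 ok)
  t7 'x' -> {0,2}, take 0 (0->0 ok)
  t8 'y' -> {1}, take 1 (0->1 ok)
  t9 'y' -> {1}, take 1 (1->1 ok)
  t10 'x' -> {0,2}, take 2 (1->2 ok)
  t11 'x' -> {0,2}, take 2 (2->2 ok)
  t12 'x' -> {0,2}, take 2 (2->2 ok)
  t13 'x' -> {0,2}, take 0 (2->0 ok)
  t14 'y' -> {1}, take 1 (0->1 ok)
  t15 'x' -> {0,2}, take 2 (1->2 ok)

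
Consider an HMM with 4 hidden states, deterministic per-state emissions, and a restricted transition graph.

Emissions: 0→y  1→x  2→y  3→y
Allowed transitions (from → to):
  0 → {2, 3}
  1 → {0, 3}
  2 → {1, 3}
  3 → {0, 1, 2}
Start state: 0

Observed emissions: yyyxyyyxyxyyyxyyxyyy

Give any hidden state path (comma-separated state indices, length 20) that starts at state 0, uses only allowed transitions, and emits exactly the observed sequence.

  pos 0: y in {0,2,3}, choose 0; start
  pos 1: y in {0,2,3}, choose 2; 0->2 ok
  pos 2: y in {0,2,3}, choose 3; 2->3 ok
  pos 3: x in {1}, choose 1; 3->1 ok
  pos 4: y in {0,2,3}, choose 0; 1->0 ok
  pos 5: y in {0,2,3}, choose 3; 0->3 ok
  pos 6: y in {0,2,3}, choose 2; 3->2 ok
  pos 7: x in {1}, choose 1; 2->1 ok
  pos 8: y in {0,2,3}, choose 3; 1->3 ok
  pos 9: x in {1}, choose 1; 3->1 ok
  pos 10: y in {0,2,3}, choose 3; 1->3 ok
  pos 11: y in {0,2,3}, choose 0; 3->0 ok
  pos 12: y in {0,2,3}, choose 3; 0->3 ok
  pos 13: x in {1}, choose 1; 3->1 ok
  pos 14: y in {0,2,3}, choose 3; 1->3 ok
  pos 15: y in {0,2,3}, choose 2; 3->2 ok
  pos 16: x in {1}, choose 1; 2->1 ok
  pos 17: y in {0,2,3}, choose 0; 1->0 ok
  pos 18: y in {0,2,3}, choose 2; 0->2 ok
  pos 19: y in {0,2,3}, choose 3; 2->3 ok

0,2,3,1,0,3,2,1,3,1,3,0,3,1,3,2,1,0,2,3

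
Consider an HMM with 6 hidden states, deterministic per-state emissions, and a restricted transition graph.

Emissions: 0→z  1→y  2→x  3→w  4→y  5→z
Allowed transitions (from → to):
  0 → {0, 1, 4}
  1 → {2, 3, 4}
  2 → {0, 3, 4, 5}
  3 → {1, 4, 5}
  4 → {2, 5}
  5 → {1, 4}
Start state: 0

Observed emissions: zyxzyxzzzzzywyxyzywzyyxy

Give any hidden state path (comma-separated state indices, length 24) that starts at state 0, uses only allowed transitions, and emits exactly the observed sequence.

0,4,2,5,4,2,0,0,0,0,0,1,3,4,2,4,5,1,3,5,1,4,2,4

  t0 'z' -> {0,5}, take 0 (start)
  t1 'y' -> {1,4}, take 4 (0->4 ok)
  t2 'x' -> {2}, take 2 (4->2 ok)
  t3 'z' -> {0,5}, take 5 (2->5 ok)
  t4 'y' -> {1,4}, take 4 (5->4 ok)
  t5 'x' -> {2}, take 2 (4->2 ok)
  t6 'z' -> {0,5}, take 0 (2->0 ok)
  t7 'z' -> {0,5}, take 0 (0->0 ok)
  t8 'z' -> {0,5}, take 0 (0->0 ok)
  t9 'z' -> {0,5}, take 0 (0->0 ok)
  t10 'z' -> {0,5}, take 0 (0->0 ok)
  t11 'y' -> {1,4}, take 1 (0->1 ok)
  t12 'w' -> {3}, take 3 (1->3 ok)
  t13 'y' -> {1,4}, take 4 (3->4 ok)
  t14 'x' -> {2}, take 2 (4->2 ok)
  t15 'y' -> {1,4}, take 4 (2->4 ok)
  t16 'z' -> {0,5}, take 5 (4->5 ok)
  t17 'y' -> {1,4}, take 1 (5->1 ok)
  t18 'w' -> {3}, take 3 (1->3 ok)
  t19 'z' -> {0,5}, take 5 (3->5 ok)
  t20 'y' -> {1,4}, take 1 (5->1 ok)
  t21 'y' -> {1,4}, take 4 (1->4 ok)
  t22 'x' -> {2}, take 2 (4->2 ok)
  t23 'y' -> {1,4}, take 4 (2->4 ok)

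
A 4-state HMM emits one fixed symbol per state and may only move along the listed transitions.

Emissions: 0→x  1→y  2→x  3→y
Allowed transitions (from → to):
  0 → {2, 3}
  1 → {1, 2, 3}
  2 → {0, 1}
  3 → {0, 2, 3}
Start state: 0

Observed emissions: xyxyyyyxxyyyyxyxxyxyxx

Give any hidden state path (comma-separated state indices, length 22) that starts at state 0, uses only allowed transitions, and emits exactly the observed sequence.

0,3,2,1,1,1,3,0,2,1,1,3,3,0,3,2,0,3,0,3,0,2

  pos 0: x in {0,2}, choose 0; start
  pos 1: y in {1,3}, choose 3; 0->3 ok
  pos 2: x in {0,2}, choose 2; 3->2 ok
  pos 3: y in {1,3}, choose 1; 2->1 ok
  pos 4: y in {1,3}, choose 1; 1->1 ok
  pos 5: y in {1,3}, choose 1; 1->1 ok
  pos 6: y in {1,3}, choose 3; 1->3 ok
  pos 7: x in {0,2}, choose 0; 3->0 ok
  pos 8: x in {0,2}, choose 2; 0->2 ok
  pos 9: y in {1,3}, choose 1; 2->1 ok
  pos 10: y in {1,3}, choose 1; 1->1 ok
  pos 11: y in {1,3}, choose 3; 1->3 ok
  pos 12: y in {1,3}, choose 3; 3->3 ok
  pos 13: x in {0,2}, choose 0; 3->0 ok
  pos 14: y in {1,3}, choose 3; 0->3 ok
  pos 15: x in {0,2}, choose 2; 3->2 ok
  pos 16: x in {0,2}, choose 0; 2->0 ok
  pos 17: y in {1,3}, choose 3; 0->3 ok
  pos 18: x in {0,2}, choose 0; 3->0 ok
  pos 19: y in {1,3}, choose 3; 0->3 ok
  pos 20: x in {0,2}, choose 0; 3->0 ok
  pos 21: x in {0,2}, choose 2; 0->2 ok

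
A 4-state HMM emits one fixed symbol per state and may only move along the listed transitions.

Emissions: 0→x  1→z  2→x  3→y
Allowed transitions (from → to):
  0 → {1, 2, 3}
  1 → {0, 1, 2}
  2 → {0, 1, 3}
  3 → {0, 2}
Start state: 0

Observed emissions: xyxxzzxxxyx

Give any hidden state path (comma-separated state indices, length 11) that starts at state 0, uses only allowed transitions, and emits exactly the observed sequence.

0,3,2,0,1,1,0,2,0,3,0

  t0 'x' -> {0,2}, take 0 (start)
  t1 'y' -> {3}, take 3 (0->3 ok)
  t2 'x' -> {0,2}, take 2 (3->2 ok)
  t3 'x' -> {0,2}, take 0 (2->0 ok)
  t4 'z' -> {1}, take 1 (0->1 ok)
  t5 'z' -> {1}, take 1 (1->1 ok)
  t6 'x' -> {0,2}, take 0 (1->0 ok)
  t7 'x' -> {0,2}, take 2 (0->2 ok)
  t8 'x' -> {0,2}, take 0 (2->0 ok)
  t9 'y' -> {3}, take 3 (0->3 ok)
  t10 'x' -> {0,2}, take 0 (3->0 ok)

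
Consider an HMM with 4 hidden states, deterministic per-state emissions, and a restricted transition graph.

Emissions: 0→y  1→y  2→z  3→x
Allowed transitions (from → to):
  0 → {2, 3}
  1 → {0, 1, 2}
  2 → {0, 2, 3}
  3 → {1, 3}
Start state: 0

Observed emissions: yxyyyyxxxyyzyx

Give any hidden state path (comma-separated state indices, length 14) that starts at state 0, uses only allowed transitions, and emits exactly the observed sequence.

  0: obs=y cand={0,1} pick 0 [start]
  1: obs=x cand={3} pick 3 [0->3 ok]
  2: obs=y cand={0,1} pick 1 [3->1 ok]
  3: obs=y cand={0,1} pick 1 [1->1 ok]
  4: obs=y cand={0,1} pick 1 [1->1 ok]
  5: obs=y cand={0,1} pick 0 [1->0 ok]
  6: obs=x cand={3} pick 3 [0->3 ok]
  7: obs=x cand={3} pick 3 [3->3 ok]
  8: obs=x cand={3} pick 3 [3->3 ok]
  9: obs=y cand={0,1} pick 1 [3->1 ok]
  10: obs=y cand={0,1} pick 0 [1->0 ok]
  11: obs=z cand={2} pick 2 [0->2 ok]
  12: obs=y cand={0,1} pick 0 [2->0 ok]
  13: obs=x cand={3} pick 3 [0->3 ok]

0,3,1,1,1,0,3,3,3,1,0,2,0,3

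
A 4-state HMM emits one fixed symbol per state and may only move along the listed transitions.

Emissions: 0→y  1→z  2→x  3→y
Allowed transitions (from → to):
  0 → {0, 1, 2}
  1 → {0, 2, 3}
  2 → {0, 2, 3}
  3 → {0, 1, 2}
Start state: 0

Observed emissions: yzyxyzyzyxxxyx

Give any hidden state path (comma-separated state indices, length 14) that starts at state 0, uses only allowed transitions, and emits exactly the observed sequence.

  0: obs=y cand={0,3} pick 0 [start]
  1: obs=z cand={1} pick 1 [0->1 ok]
  2: obs=y cand={0,3} pick 0 [1->0 ok]
  3: obs=x cand={2} pick 2 [0->2 ok]
  4: obs=y cand={0,3} pick 0 [2->0 ok]
  5: obs=z cand={1} pick 1 [0->1 ok]
  6: obs=y cand={0,3} pick 0 [1->0 ok]
  7: obs=z cand={1} pick 1 [0->1 ok]
  8: obs=y cand={0,3} pick 0 [1->0 ok]
  9: obs=x cand={2} pick 2 [0->2 ok]
  10: obs=x cand={2} pick 2 [2->2 ok]
  11: obs=x cand={2} pick 2 [2->2 ok]
  12: obs=y cand={0,3} pick 3 [2->3 ok]
  13: obs=x cand={2} pick 2 [3->2 ok]

0,1,0,2,0,1,0,1,0,2,2,2,3,2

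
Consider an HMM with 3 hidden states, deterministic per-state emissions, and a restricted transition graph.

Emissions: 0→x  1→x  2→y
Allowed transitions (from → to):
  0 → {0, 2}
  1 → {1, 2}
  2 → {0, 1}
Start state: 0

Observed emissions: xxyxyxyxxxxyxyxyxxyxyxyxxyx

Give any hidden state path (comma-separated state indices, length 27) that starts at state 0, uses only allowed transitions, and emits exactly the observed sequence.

  [0] x  {0,1}  => 0  start
  [1] x  {0,1}  => 0  0->0 ok
  [2] y  {2}  => 2  0->2 ok
  [3] x  {0,1}  => 1  2->1 ok
  [4] y  {2}  => 2  1->2 ok
  [5] x  {0,1}  => 0  2->0 ok
  [6] y  {2}  => 2  0->2 ok
  [7] x  {0,1}  => 1  2->1 ok
  [8] x  {0,1}  => 1  1->1 ok
  [9] x  {0,1}  => 1  1->1 ok
  [10] x  {0,1}  => 1  1->1 ok
  [11] y  {2}  => 2  1->2 ok
  [12] x  {0,1}  => 0  2->0 ok
  [13] y  {2}  => 2  0->2 ok
  [14] x  {0,1}  => 1  2->1 ok
  [15] y  {2}  => 2  1->2 ok
  [16] x  {0,1}  => 1  2->1 ok
  [17] x  {0,1}  => 1  1->1 ok
  [18] y  {2}  => 2  1->2 ok
  [19] x  {0,1}  => 1  2->1 ok
  [20] y  {2}  => 2  1->2 ok
  [21] x  {0,1}  => 0  2->0 ok
  [22] y  {2}  => 2  0->2 ok
  [23] x  {0,1}  => 0  2->0 ok
  [24] x  {0,1}  => 0  0->0 ok
  [25] y  {2}  => 2  0->2 ok
  [26] x  {0,1}  => 1  2->1 ok

0,0,2,1,2,0,2,1,1,1,1,2,0,2,1,2,1,1,2,1,2,0,2,0,0,2,1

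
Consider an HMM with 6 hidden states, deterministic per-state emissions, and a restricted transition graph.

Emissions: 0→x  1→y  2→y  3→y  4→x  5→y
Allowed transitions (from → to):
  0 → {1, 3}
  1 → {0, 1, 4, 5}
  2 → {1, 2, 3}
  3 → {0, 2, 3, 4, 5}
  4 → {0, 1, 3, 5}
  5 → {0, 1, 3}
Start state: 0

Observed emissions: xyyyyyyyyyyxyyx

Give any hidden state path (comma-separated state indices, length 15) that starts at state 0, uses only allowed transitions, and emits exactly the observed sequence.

  0: obs=x cand={0,4} pick 0 [start]
  1: obs=y cand={1,2,3,5} pick 3 [0->3 ok]
  2: obs=y cand={1,2,3,5} pick 3 [3->3 ok]
  3: obs=y cand={1,2,3,5} pick 2 [3->2 ok]
  4: obs=y cand={1,2,3,5} pick 3 [2->3 ok]
  5: obs=y cand={1,2,3,5} pick 2 [3->2 ok]
  6: obs=y cand={1,2,3,5} pick 3 [2->3 ok]
  7: obs=y cand={1,2,3,5} pick 3 [3->3 ok]
  8: obs=y cand={1,2,3,5} pick 2 [3->2 ok]
  9: obs=y cand={1,2,3,5} pick 2 [2->2 ok]
  10: obs=y cand={1,2,3,5} pick 3 [2->3 ok]
  11: obs=x cand={0,4} pick 0 [3->0 ok]
  12: obs=y cand={1,2,3,5} pick 1 [0->1 ok]
  13: obs=y cand={1,2,3,5} pick 1 [1->1 ok]
  14: obs=x cand={0,4} pick 0 [1->0 ok]

0,3,3,2,3,2,3,3,2,2,3,0,1,1,0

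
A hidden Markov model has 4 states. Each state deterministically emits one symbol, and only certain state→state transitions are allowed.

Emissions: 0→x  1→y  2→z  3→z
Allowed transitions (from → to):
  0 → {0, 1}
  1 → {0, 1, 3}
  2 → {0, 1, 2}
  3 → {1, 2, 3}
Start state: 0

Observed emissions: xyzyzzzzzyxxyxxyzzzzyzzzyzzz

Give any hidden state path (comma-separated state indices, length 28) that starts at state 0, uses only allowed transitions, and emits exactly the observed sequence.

0,1,3,1,3,3,3,2,2,1,0,0,1,0,0,1,3,3,3,2,1,3,3,2,1,3,2,2

  0: obs=x cand={0} pick 0 [start]
  1: obs=y cand={1} pick 1 [0->1 ok]
  2: obs=z cand={2,3} pick 3 [1->3 ok]
  3: obs=y cand={1} pick 1 [3->1 ok]
  4: obs=z cand={2,3} pick 3 [1->3 ok]
  5: obs=z cand={2,3} pick 3 [3->3 ok]
  6: obs=z cand={2,3} pick 3 [3->3 ok]
  7: obs=z cand={2,3} pick 2 [3->2 ok]
  8: obs=z cand={2,3} pick 2 [2->2 ok]
  9: obs=y cand={1} pick 1 [2->1 ok]
  10: obs=x cand={0} pick 0 [1->0 ok]
  11: obs=x cand={0} pick 0 [0->0 ok]
  12: obs=y cand={1} pick 1 [0->1 ok]
  13: obs=x cand={0} pick 0 [1->0 ok]
  14: obs=x cand={0} pick 0 [0->0 ok]
  15: obs=y cand={1} pick 1 [0->1 ok]
  16: obs=z cand={2,3} pick 3 [1->3 ok]
  17: obs=z cand={2,3} pick 3 [3->3 ok]
  18: obs=z cand={2,3} pick 3 [3->3 ok]
  19: obs=z cand={2,3} pick 2 [3->2 ok]
  20: obs=y cand={1} pick 1 [2->1 ok]
  21: obs=z cand={2,3} pick 3 [1->3 ok]
  22: obs=z cand={2,3} pick 3 [3->3 ok]
  23: obs=z cand={2,3} pick 2 [3->2 ok]
  24: obs=y cand={1} pick 1 [2->1 ok]
  25: obs=z cand={2,3} pick 3 [1->3 ok]
  26: obs=z cand={2,3} pick 2 [3->2 ok]
  27: obs=z cand={2,3} pick 2 [2->2 ok]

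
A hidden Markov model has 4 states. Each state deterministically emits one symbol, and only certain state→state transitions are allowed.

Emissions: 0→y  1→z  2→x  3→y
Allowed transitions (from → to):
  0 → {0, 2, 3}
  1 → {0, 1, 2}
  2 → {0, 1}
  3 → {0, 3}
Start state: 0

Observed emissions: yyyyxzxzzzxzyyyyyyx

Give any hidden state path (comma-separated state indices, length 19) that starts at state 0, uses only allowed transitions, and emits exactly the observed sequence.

0,0,3,0,2,1,2,1,1,1,2,1,0,3,3,3,3,0,2

  [0] y  {0,3}  => 0  start
  [1] y  {0,3}  => 0  0->0 ok
  [2] y  {0,3}  => 3  0->3 ok
  [3] y  {0,3}  => 0  3->0 ok
  [4] x  {2}  => 2  0->2 ok
  [5] z  {1}  => 1  2->1 ok
  [6] x  {2}  => 2  1->2 ok
  [7] z  {1}  => 1  2->1 ok
  [8] z  {1}  => 1  1->1 ok
  [9] z  {1}  => 1  1->1 ok
  [10] x  {2}  => 2  1->2 ok
  [11] z  {1}  => 1  2->1 ok
  [12] y  {0,3}  => 0  1->0 ok
  [13] y  {0,3}  => 3  0->3 ok
  [14] y  {0,3}  => 3  3->3 ok
  [15] y  {0,3}  => 3  3->3 ok
  [16] y  {0,3}  => 3  3->3 ok
  [17] y  {0,3}  => 0  3->0 ok
  [18] x  {2}  => 2  0->2 ok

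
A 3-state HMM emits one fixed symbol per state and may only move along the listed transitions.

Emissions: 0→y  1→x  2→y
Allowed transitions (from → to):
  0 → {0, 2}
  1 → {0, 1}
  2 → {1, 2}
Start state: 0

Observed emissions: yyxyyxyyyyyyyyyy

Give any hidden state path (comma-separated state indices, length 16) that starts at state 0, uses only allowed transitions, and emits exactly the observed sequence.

0,2,1,0,2,1,0,0,0,0,0,0,2,2,2,2

  pos 0: y in {0,2}, choose 0; start
  pos 1: y in {0,2}, choose 2; 0->2 ok
  pos 2: x in {1}, choose 1; 2->1 ok
  pos 3: y in {0,2}, choose 0; 1->0 ok
  pos 4: y in {0,2}, choose 2; 0->2 ok
  pos 5: x in {1}, choose 1; 2->1 ok
  pos 6: y in {0,2}, choose 0; 1->0 ok
  pos 7: y in {0,2}, choose 0; 0->0 ok
  pos 8: y in {0,2}, choose 0; 0->0 ok
  pos 9: y in {0,2}, choose 0; 0->0 ok
  pos 10: y in {0,2}, choose 0; 0->0 ok
  pos 11: y in {0,2}, choose 0; 0->0 ok
  pos 12: y in {0,2}, choose 2; 0->2 ok
  pos 13: y in {0,2}, choose 2; 2->2 ok
  pos 14: y in {0,2}, choose 2; 2->2 ok
  pos 15: y in {0,2}, choose 2; 2->2 ok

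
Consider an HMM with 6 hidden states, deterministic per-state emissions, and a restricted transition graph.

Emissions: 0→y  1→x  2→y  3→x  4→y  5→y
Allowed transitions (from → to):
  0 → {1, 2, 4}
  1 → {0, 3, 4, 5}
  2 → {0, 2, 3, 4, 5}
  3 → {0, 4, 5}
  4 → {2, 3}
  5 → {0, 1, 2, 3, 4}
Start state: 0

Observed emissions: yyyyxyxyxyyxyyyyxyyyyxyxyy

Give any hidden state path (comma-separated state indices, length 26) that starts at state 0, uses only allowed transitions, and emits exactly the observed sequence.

  pos 0: y in {0,2,4,5}, choose 0; start
  pos 1: y in {0,2,4,5}, choose 2; 0->2 ok
  pos 2: y in {0,2,4,5}, choose 4; 2->4 ok
  pos 3: y in {0,2,4,5}, choose 2; 4->2 ok
  pos 4: x in {1,3}, choose 3; 2->3 ok
  pos 5: y in {0,2,4,5}, choose 5; 3->5 ok
  pos 6: x in {1,3}, choose 3; 5->3 ok
  pos 7: y in {0,2,4,5}, choose 4; 3->4 ok
  pos 8: x in {1,3}, choose 3; 4->3 ok
  pos 9: y in {0,2,4,5}, choose 0; 3->0 ok
  pos 10: y in {0,2,4,5}, choose 4; 0->4 ok
  pos 11: x in {1,3}, choose 3; 4->3 ok
  pos 12: y in {0,2,4,5}, choose 5; 3->5 ok
  pos 13: y in {0,2,4,5}, choose 0; 5->0 ok
  pos 14: y in {0,2,4,5}, choose 2; 0->2 ok
  pos 15: y in {0,2,4,5}, choose 0; 2->0 ok
  pos 16: x in {1,3}, choose 1; 0->1 ok
  pos 17: y in {0,2,4,5}, choose 5; 1->5 ok
  pos 18: y in {0,2,4,5}, choose 2; 5->2 ok
  pos 19: y in {0,2,4,5}, choose 2; 2->2 ok
  pos 20: y in {0,2,4,5}, choose 4; 2->4 ok
  pos 21: x in {1,3}, choose 3; 4->3 ok
  pos 22: y in {0,2,4,5}, choose 4; 3->4 ok
  pos 23: x in {1,3}, choose 3; 4->3 ok
  pos 24: y in {0,2,4,5}, choose 5; 3->5 ok
  pos 25: y in {0,2,4,5}, choose 2; 5->2 ok

0,2,4,2,3,5,3,4,3,0,4,3,5,0,2,0,1,5,2,2,4,3,4,3,5,2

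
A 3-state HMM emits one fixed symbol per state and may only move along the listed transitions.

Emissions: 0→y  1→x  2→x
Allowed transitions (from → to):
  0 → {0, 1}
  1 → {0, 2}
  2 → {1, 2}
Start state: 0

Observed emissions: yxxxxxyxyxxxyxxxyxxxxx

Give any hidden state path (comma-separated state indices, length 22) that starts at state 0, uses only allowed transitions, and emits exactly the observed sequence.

0,1,2,2,2,1,0,1,0,1,2,1,0,1,2,1,0,1,2,2,2,2

  0: obs=y cand={0} pick 0 [start]
  1: obs=x cand={1,2} pick 1 [0->1 ok]
  2: obs=x cand={1,2} pick 2 [1->2 ok]
  3: obs=x cand={1,2} pick 2 [2->2 ok]
  4: obs=x cand={1,2} pick 2 [2->2 ok]
  5: obs=x cand={1,2} pick 1 [2->1 ok]
  6: obs=y cand={0} pick 0 [1->0 ok]
  7: obs=x cand={1,2} pick 1 [0->1 ok]
  8: obs=y cand={0} pick 0 [1->0 ok]
  9: obs=x cand={1,2} pick 1 [0->1 ok]
  10: obs=x cand={1,2} pick 2 [1->2 ok]
  11: obs=x cand={1,2} pick 1 [2->1 ok]
  12: obs=y cand={0} pick 0 [1->0 ok]
  13: obs=x cand={1,2} pick 1 [0->1 ok]
  14: obs=x cand={1,2} pick 2 [1->2 ok]
  15: obs=x cand={1,2} pick 1 [2->1 ok]
  16: obs=y cand={0} pick 0 [1->0 ok]
  17: obs=x cand={1,2} pick 1 [0->1 ok]
  18: obs=x cand={1,2} pick 2 [1->2 ok]
  19: obs=x cand={1,2} pick 2 [2->2 ok]
  20: obs=x cand={1,2} pick 2 [2->2 ok]
  21: obs=x cand={1,2} pick 2 [2->2 ok]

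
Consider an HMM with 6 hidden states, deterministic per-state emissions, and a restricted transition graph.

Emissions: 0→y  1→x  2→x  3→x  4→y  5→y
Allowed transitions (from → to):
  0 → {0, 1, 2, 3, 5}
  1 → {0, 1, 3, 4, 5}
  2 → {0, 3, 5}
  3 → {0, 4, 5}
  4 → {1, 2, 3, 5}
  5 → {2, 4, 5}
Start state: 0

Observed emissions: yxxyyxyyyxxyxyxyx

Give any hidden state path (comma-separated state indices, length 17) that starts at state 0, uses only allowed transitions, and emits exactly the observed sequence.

0,1,3,5,5,2,0,5,5,2,3,0,3,0,3,0,2

  0: obs=y cand={0,4,5} pick 0 [start]
  1: obs=x cand={1,2,3} pick 1 [0->1 ok]
  2: obs=x cand={1,2,3} pick 3 [1->3 ok]
  3: obs=y cand={0,4,5} pick 5 [3->5 ok]
  4: obs=y cand={0,4,5} pick 5 [5->5 ok]
  5: obs=x cand={1,2,3} pick 2 [5->2 ok]
  6: obs=y cand={0,4,5} pick 0 [2->0 ok]
  7: obs=y cand={0,4,5} pick 5 [0->5 ok]
  8: obs=y cand={0,4,5} pick 5 [5->5 ok]
  9: obs=x cand={1,2,3} pick 2 [5->2 ok]
  10: obs=x cand={1,2,3} pick 3 [2->3 ok]
  11: obs=y cand={0,4,5} pick 0 [3->0 ok]
  12: obs=x cand={1,2,3} pick 3 [0->3 ok]
  13: obs=y cand={0,4,5} pick 0 [3->0 ok]
  14: obs=x cand={1,2,3} pick 3 [0->3 ok]
  15: obs=y cand={0,4,5} pick 0 [3->0 ok]
  16: obs=x cand={1,2,3} pick 2 [0->2 ok]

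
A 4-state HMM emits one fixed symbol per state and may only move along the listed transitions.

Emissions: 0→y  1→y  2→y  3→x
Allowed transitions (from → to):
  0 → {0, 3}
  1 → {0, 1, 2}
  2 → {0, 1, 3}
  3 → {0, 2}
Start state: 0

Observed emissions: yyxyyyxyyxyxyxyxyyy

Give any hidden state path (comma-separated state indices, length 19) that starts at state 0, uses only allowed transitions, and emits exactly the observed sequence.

0,0,3,0,0,0,3,0,0,3,0,3,2,3,2,3,2,1,1

  t0 'y' -> {0,1,2}, take 0 (start)
  t1 'y' -> {0,1,2}, take 0 (0->0 ok)
  t2 'x' -> {3}, take 3 (0->3 ok)
  t3 'y' -> {0,1,2}, take 0 (3->0 ok)
  t4 'y' -> {0,1,2}, take 0 (0->0 ok)
  t5 'y' -> {0,1,2}, take 0 (0->0 ok)
  t6 'x' -> {3}, take 3 (0->3 ok)
  t7 'y' -> {0,1,2}, take 0 (3->0 ok)
  t8 'y' -> {0,1,2}, take 0 (0->0 ok)
  t9 'x' -> {3}, take 3 (0->3 ok)
  t10 'y' -> {0,1,2}, take 0 (3->0 ok)
  t11 'x' -> {3}, take 3 (0->3 ok)
  t12 'y' -> {0,1,2}, take 2 (3->2 ok)
  t13 'x' -> {3}, take 3 (2->3 ok)
  t14 'y' -> {0,1,2}, take 2 (3->2 ok)
  t15 'x' -> {3}, take 3 (2->3 ok)
  t16 'y' -> {0,1,2}, take 2 (3->2 ok)
  t17 'y' -> {0,1,2}, take 1 (2->1 ok)
  t18 'y' -> {0,1,2}, take 1 (1->1 ok)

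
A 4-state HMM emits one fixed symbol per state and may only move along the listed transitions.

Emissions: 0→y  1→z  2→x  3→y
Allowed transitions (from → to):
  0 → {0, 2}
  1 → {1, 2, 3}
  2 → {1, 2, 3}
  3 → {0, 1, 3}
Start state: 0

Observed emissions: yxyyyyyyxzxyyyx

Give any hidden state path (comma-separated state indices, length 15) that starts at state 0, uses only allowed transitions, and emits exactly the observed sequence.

  pos 0: y in {0,3}, choose 0; start
  pos 1: x in {2}, choose 2; 0->2 ok
  pos 2: y in {0,3}, choose 3; 2->3 ok
  pos 3: y in {0,3}, choose 3; 3->3 ok
  pos 4: y in {0,3}, choose 3; 3->3 ok
  pos 5: y in {0,3}, choose 3; 3->3 ok
  pos 6: y in {0,3}, choose 3; 3->3 ok
  pos 7: y in {0,3}, choose 0; 3->0 ok
  pos 8: x in {2}, choose 2; 0->2 ok
  pos 9: z in {1}, choose 1; 2->1 ok
  pos 10: x in {2}, choose 2; 1->2 ok
  pos 11: y in {0,3}, choose 3; 2->3 ok
  pos 12: y in {0,3}, choose 3; 3->3 ok
  pos 13: y in {0,3}, choose 0; 3->0 ok
  pos 14: x in {2}, choose 2; 0->2 ok

0,2,3,3,3,3,3,0,2,1,2,3,3,0,2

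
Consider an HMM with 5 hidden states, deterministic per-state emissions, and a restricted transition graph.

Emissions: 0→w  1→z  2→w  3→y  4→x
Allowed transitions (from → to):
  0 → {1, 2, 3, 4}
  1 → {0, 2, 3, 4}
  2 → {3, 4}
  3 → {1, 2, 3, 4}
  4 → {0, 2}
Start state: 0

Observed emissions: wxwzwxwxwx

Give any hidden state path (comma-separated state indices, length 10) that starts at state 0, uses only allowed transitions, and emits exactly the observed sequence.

0,4,0,1,0,4,2,4,2,4

  [0] w  {0,2}  => 0  start
  [1] x  {4}  => 4  0->4 ok
  [2] w  {0,2}  => 0  4->0 ok
  [3] z  {1}  => 1  0->1 ok
  [4] w  {0,2}  => 0  1->0 ok
  [5] x  {4}  => 4  0->4 ok
  [6] w  {0,2}  => 2  4->2 ok
  [7] x  {4}  => 4  2->4 ok
  [8] w  {0,2}  => 2  4->2 ok
  [9] x  {4}  => 4  2->4 ok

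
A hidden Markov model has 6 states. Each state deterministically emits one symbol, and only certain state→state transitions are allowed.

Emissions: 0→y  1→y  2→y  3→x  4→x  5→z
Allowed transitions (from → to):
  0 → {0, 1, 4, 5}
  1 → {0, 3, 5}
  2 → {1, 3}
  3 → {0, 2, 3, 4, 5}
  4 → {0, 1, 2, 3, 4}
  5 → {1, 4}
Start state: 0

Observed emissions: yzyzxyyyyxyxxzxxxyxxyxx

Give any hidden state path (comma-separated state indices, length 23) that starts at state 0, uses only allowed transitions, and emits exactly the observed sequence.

  t0 'y' -> {0,1,2}, take 0 (start)
  t1 'z' -> {5}, take 5 (0->5 ok)
  t2 'y' -> {0,1,2}, take 1 (5->1 ok)
  t3 'z' -> {5}, take 5 (1->5 ok)
  t4 'x' -> {3,4}, take 4 (5->4 ok)
  t5 'y' -> {0,1,2}, take 1 (4->1 ok)
  t6 'y' -> {0,1,2}, take 0 (1->0 ok)
  t7 'y' -> {0,1,2}, take 0 (0->0 ok)
  t8 'y' -> {0,1,2}, take 1 (0->1 ok)
  t9 'x' -> {3,4}, take 3 (1->3 ok)
  t10 'y' -> {0,1,2}, take 2 (3->2 ok)
  t11 'x' -> {3,4}, take 3 (2->3 ok)
  t12 'x' -> {3,4}, take 3 (3->3 ok)
  t13 'z' -> {5}, take 5 (3->5 ok)
  t14 'x' -> {3,4}, take 4 (5->4 ok)
  t15 'x' -> {3,4}, take 3 (4->3 ok)
  t16 'x' -> {3,4}, take 4 (3->4 ok)
  t17 'y' -> {0,1,2}, take 0 (4->0 ok)
  t18 'x' -> {3,4}, take 4 (0->4 ok)
  t19 'x' -> {3,4}, take 3 (4->3 ok)
  t20 'y' -> {0,1,2}, take 2 (3->2 ok)
  t21 'x' -> {3,4}, take 3 (2->3 ok)
  t22 'x' -> {3,4}, take 4 (3->4 ok)

0,5,1,5,4,1,0,0,1,3,2,3,3,5,4,3,4,0,4,3,2,3,4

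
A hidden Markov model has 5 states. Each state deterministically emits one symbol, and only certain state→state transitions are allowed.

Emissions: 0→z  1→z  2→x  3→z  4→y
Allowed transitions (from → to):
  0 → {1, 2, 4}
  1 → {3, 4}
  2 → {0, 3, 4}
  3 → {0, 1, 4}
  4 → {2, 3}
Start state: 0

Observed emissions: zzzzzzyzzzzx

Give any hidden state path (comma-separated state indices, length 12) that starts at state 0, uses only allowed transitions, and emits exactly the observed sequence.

  pos 0: z in {0,1,3}, choose 0; start
  pos 1: z in {0,1,3}, choose 1; 0->1 ok
  pos 2: z in {0,1,3}, choose 3; 1->3 ok
  pos 3: z in {0,1,3}, choose 1; 3->1 ok
  pos 4: z in {0,1,3}, choose 3; 1->3 ok
  pos 5: z in {0,1,3}, choose 1; 3->1 ok
  pos 6: y in {4}, choose 4; 1->4 ok
  pos 7: z in {0,1,3}, choose 3; 4->3 ok
  pos 8: z in {0,1,3}, choose 1; 3->1 ok
  pos 9: z in {0,1,3}, choose 3; 1->3 ok
  pos 10: z in {0,1,3}, choose 0; 3->0 ok
  pos 11: x in {2}, choose 2; 0->2 ok

0,1,3,1,3,1,4,3,1,3,0,2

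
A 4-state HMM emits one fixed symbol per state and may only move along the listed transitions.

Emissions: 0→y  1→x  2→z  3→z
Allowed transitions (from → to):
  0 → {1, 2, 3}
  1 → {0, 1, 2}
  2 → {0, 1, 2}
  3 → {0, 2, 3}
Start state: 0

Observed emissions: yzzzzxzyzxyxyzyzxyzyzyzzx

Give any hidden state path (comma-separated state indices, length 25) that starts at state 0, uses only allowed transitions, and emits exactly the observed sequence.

0,3,3,3,2,1,2,0,2,1,0,1,0,3,0,2,1,0,2,0,3,0,3,2,1

  pos 0: y in {0}, choose 0; start
  pos 1: z in {2,3}, choose 3; 0->3 ok
  pos 2: z in {2,3}, choose 3; 3->3 ok
  pos 3: z in {2,3}, choose 3; 3->3 ok
  pos 4: z in {2,3}, choose 2; 3->2 ok
  pos 5: x in {1}, choose 1; 2->1 ok
  pos 6: z in {2,3}, choose 2; 1->2 ok
  pos 7: y in {0}, choose 0; 2->0 ok
  pos 8: z in {2,3}, choose 2; 0->2 ok
  pos 9: x in {1}, choose 1; 2->1 ok
  pos 10: y in {0}, choose 0; 1->0 ok
  pos 11: x in {1}, choose 1; 0->1 ok
  pos 12: y in {0}, choose 0; 1->0 ok
  pos 13: z in {2,3}, choose 3; 0->3 ok
  pos 14: y in {0}, choose 0; 3->0 ok
  pos 15: z in {2,3}, choose 2; 0->2 ok
  pos 16: x in {1}, choose 1; 2->1 ok
  pos 17: y in {0}, choose 0; 1->0 ok
  pos 18: z in {2,3}, choose 2; 0->2 ok
  pos 19: y in {0}, choose 0; 2->0 ok
  pos 20: z in {2,3}, choose 3; 0->3 ok
  pos 21: y in {0}, choose 0; 3->0 ok
  pos 22: z in {2,3}, choose 3; 0->3 ok
  pos 23: z in {2,3}, choose 2; 3->2 ok
  pos 24: x in {1}, choose 1; 2->1 ok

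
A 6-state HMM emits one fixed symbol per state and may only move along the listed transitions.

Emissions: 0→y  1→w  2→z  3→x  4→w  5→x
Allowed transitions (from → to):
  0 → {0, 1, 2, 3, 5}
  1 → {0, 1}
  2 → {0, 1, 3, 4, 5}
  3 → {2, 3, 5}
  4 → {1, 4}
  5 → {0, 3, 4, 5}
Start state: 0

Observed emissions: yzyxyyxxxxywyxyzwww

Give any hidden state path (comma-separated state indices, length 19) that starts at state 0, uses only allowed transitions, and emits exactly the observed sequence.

0,2,0,5,0,0,3,3,5,5,0,1,0,5,0,2,4,4,1

  0: obs=y cand={0} pick 0 [start]
  1: obs=z cand={2} pick 2 [0->2 ok]
  2: obs=y cand={0} pick 0 [2->0 ok]
  3: obs=x cand={3,5} pick 5 [0->5 ok]
  4: obs=y cand={0} pick 0 [5->0 ok]
  5: obs=y cand={0} pick 0 [0->0 ok]
  6: obs=x cand={3,5} pick 3 [0->3 ok]
  7: obs=x cand={3,5} pick 3 [3->3 ok]
  8: obs=x cand={3,5} pick 5 [3->5 ok]
  9: obs=x cand={3,5} pick 5 [5->5 ok]
  10: obs=y cand={0} pick 0 [5->0 ok]
  11: obs=w cand={1,4} pick 1 [0->1 ok]
  12: obs=y cand={0} pick 0 [1->0 ok]
  13: obs=x cand={3,5} pick 5 [0->5 ok]
  14: obs=y cand={0} pick 0 [5->0 ok]
  15: obs=z cand={2} pick 2 [0->2 ok]
  16: obs=w cand={1,4} pick 4 [2->4 ok]
  17: obs=w cand={1,4} pick 4 [4->4 ok]
  18: obs=w cand={1,4} pick 1 [4->1 ok]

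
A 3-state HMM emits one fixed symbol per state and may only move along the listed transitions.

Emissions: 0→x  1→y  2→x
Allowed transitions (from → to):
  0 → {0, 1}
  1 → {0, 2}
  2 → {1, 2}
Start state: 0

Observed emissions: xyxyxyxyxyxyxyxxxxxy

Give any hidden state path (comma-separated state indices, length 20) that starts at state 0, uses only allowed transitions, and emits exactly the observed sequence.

0,1,0,1,2,1,2,1,2,1,2,1,0,1,0,0,0,0,0,1

  [0] x  {0,2}  => 0  start
  [1] y  {1}  => 1  0->1 ok
  [2] x  {0,2}  => 0  1->0 ok
  [3] y  {1}  => 1  0->1 ok
  [4] x  {0,2}  => 2  1->2 ok
  [5] y  {1}  => 1  2->1 ok
  [6] x  {0,2}  => 2  1->2 ok
  [7] y  {1}  => 1  2->1 ok
  [8] x  {0,2}  => 2  1->2 ok
  [9] y  {1}  => 1  2->1 ok
  [10] x  {0,2}  => 2  1->2 ok
  [11] y  {1}  => 1  2->1 ok
  [12] x  {0,2}  => 0  1->0 ok
  [13] y  {1}  => 1  0->1 ok
  [14] x  {0,2}  => 0  1->0 ok
  [15] x  {0,2}  => 0  0->0 ok
  [16] x  {0,2}  => 0  0->0 ok
  [17] x  {0,2}  => 0  0->0 ok
  [18] x  {0,2}  => 0  0->0 ok
  [19] y  {1}  => 1  0->1 ok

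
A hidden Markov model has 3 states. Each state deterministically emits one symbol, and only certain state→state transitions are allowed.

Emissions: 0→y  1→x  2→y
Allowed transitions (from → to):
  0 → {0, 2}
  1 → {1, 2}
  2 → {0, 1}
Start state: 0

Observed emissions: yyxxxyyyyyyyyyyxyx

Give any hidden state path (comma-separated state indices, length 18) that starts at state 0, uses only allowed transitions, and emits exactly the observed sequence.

0,2,1,1,1,2,0,0,2,0,0,0,2,0,2,1,2,1

  pos 0: y in {0,2}, choose 0; start
  pos 1: y in {0,2}, choose 2; 0->2 ok
  pos 2: x in {1}, choose 1; 2->1 ok
  pos 3: x in {1}, choose 1; 1->1 ok
  pos 4: x in {1}, choose 1; 1->1 ok
  pos 5: y in {0,2}, choose 2; 1->2 ok
  pos 6: y in {0,2}, choose 0; 2->0 ok
  pos 7: y in {0,2}, choose 0; 0->0 ok
  pos 8: y in {0,2}, choose 2; 0->2 ok
  pos 9: y in {0,2}, choose 0; 2->0 ok
  pos 10: y in {0,2}, choose 0; 0->0 ok
  pos 11: y in {0,2}, choose 0; 0->0 ok
  pos 12: y in {0,2}, choose 2; 0->2 ok
  pos 13: y in {0,2}, choose 0; 2->0 ok
  pos 14: y in {0,2}, choose 2; 0->2 ok
  pos 15: x in {1}, choose 1; 2->1 ok
  pos 16: y in {0,2}, choose 2; 1->2 ok
  pos 17: x in {1}, choose 1; 2->1 ok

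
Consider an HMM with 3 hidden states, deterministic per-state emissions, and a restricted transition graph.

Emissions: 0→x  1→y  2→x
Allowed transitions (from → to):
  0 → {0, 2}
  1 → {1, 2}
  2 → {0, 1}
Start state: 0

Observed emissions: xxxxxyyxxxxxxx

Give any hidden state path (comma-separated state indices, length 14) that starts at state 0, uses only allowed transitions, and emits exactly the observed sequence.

0,2,0,0,2,1,1,2,0,0,0,2,0,2

  t0 'x' -> {0,2}, take 0 (start)
  t1 'x' -> {0,2}, take 2 (0->2 ok)
  t2 'x' -> {0,2}, take 0 (2->0 ok)
  t3 'x' -> {0,2}, take 0 (0->0 ok)
  t4 'x' -> {0,2}, take 2 (0->2 ok)
  t5 'y' -> {1}, take 1 (2->1 ok)
  t6 'y' -> {1}, take 1 (1->1 ok)
  t7 'x' -> {0,2}, take 2 (1->2 ok)
  t8 'x' -> {0,2}, take 0 (2->0 ok)
  t9 'x' -> {0,2}, take 0 (0->0 ok)
  t10 'x' -> {0,2}, take 0 (0->0 ok)
  t11 'x' -> {0,2}, take 2 (0->2 ok)
  t12 'x' -> {0,2}, take 0 (2->0 ok)
  t13 'x' -> {0,2}, take 2 (0->2 ok)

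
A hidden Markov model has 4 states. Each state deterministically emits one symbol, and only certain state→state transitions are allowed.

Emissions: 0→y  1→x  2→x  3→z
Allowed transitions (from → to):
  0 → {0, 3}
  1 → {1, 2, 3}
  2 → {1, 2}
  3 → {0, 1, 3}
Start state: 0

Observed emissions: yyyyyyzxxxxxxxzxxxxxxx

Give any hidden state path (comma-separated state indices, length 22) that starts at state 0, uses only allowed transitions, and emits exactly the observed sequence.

0,0,0,0,0,0,3,1,1,1,2,2,2,1,3,1,2,2,2,2,1,1

  0: obs=y cand={0} pick 0 [start]
  1: obs=y cand={0} pick 0 [0->0 ok]
  2: obs=y cand={0} pick 0 [0->0 ok]
  3: obs=y cand={0} pick 0 [0->0 ok]
  4: obs=y cand={0} pick 0 [0->0 ok]
  5: obs=y cand={0} pick 0 [0->0 ok]
  6: obs=z cand={3} pick 3 [0->3 ok]
  7: obs=x cand={1,2} pick 1 [3->1 ok]
  8: obs=x cand={1,2} pick 1 [1->1 ok]
  9: obs=x cand={1,2} pick 1 [1->1 ok]
  10: obs=x cand={1,2} pick 2 [1->2 ok]
  11: obs=x cand={1,2} pick 2 [2->2 ok]
  12: obs=x cand={1,2} pick 2 [2->2 ok]
  13: obs=x cand={1,2} pick 1 [2->1 ok]
  14: obs=z cand={3} pick 3 [1->3 ok]
  15: obs=x cand={1,2} pick 1 [3->1 ok]
  16: obs=x cand={1,2} pick 2 [1->2 ok]
  17: obs=x cand={1,2} pick 2 [2->2 ok]
  18: obs=x cand={1,2} pick 2 [2->2 ok]
  19: obs=x cand={1,2} pick 2 [2->2 ok]
  20: obs=x cand={1,2} pick 1 [2->1 ok]
  21: obs=x cand={1,2} pick 1 [1->1 ok]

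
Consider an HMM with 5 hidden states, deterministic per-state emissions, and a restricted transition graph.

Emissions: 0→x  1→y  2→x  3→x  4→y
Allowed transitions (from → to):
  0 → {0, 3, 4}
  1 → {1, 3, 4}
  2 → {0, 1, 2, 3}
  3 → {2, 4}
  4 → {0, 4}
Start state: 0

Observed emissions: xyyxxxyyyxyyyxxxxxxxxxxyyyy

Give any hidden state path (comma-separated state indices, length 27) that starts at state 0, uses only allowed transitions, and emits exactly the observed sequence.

0,4,4,0,0,0,4,4,4,0,4,4,4,0,3,2,0,0,0,3,2,2,3,4,4,4,4

  0: obs=x cand={0,2,3} pick 0 [start]
  1: obs=y cand={1,4} pick 4 [0->4 ok]
  2: obs=y cand={1,4} pick 4 [4->4 ok]
  3: obs=x cand={0,2,3} pick 0 [4->0 ok]
  4: obs=x cand={0,2,3} pick 0 [0->0 ok]
  5: obs=x cand={0,2,3} pick 0 [0->0 ok]
  6: obs=y cand={1,4} pick 4 [0->4 ok]
  7: obs=y cand={1,4} pick 4 [4->4 ok]
  8: obs=y cand={1,4} pick 4 [4->4 ok]
  9: obs=x cand={0,2,3} pick 0 [4->0 ok]
  10: obs=y cand={1,4} pick 4 [0->4 ok]
  11: obs=y cand={1,4} pick 4 [4->4 ok]
  12: obs=y cand={1,4} pick 4 [4->4 ok]
  13: obs=x cand={0,2,3} pick 0 [4->0 ok]
  14: obs=x cand={0,2,3} pick 3 [0->3 ok]
  15: obs=x cand={0,2,3} pick 2 [3->2 ok]
  16: obs=x cand={0,2,3} pick 0 [2->0 ok]
  17: obs=x cand={0,2,3} pick 0 [0->0 ok]
  18: obs=x cand={0,2,3} pick 0 [0->0 ok]
  19: obs=x cand={0,2,3} pick 3 [0->3 ok]
  20: obs=x cand={0,2,3} pick 2 [3->2 ok]
  21: obs=x cand={0,2,3} pick 2 [2->2 ok]
  22: obs=x cand={0,2,3} pick 3 [2->3 ok]
  23: obs=y cand={1,4} pick 4 [3->4 ok]
  24: obs=y cand={1,4} pick 4 [4->4 ok]
  25: obs=y cand={1,4} pick 4 [4->4 ok]
  26: obs=y cand={1,4} pick 4 [4->4 ok]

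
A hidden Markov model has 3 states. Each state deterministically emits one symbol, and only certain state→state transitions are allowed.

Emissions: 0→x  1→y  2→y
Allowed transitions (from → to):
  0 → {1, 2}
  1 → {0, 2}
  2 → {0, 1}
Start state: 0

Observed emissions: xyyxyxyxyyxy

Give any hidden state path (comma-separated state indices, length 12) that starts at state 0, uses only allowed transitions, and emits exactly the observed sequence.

  pos 0: x in {0}, choose 0; start
  pos 1: y in {1,2}, choose 1; 0->1 ok
  pos 2: y in {1,2}, choose 2; 1->2 ok
  pos 3: x in {0}, choose 0; 2->0 ok
  pos 4: y in {1,2}, choose 1; 0->1 ok
  pos 5: x in {0}, choose 0; 1->0 ok
  pos 6: y in {1,2}, choose 1; 0->1 ok
  pos 7: x in {0}, choose 0; 1->0 ok
  pos 8: y in {1,2}, choose 1; 0->1 ok
  pos 9: y in {1,2}, choose 2; 1->2 ok
  pos 10: x in {0}, choose 0; 2->0 ok
  pos 11: y in {1,2}, choose 2; 0->2 ok

0,1,2,0,1,0,1,0,1,2,0,2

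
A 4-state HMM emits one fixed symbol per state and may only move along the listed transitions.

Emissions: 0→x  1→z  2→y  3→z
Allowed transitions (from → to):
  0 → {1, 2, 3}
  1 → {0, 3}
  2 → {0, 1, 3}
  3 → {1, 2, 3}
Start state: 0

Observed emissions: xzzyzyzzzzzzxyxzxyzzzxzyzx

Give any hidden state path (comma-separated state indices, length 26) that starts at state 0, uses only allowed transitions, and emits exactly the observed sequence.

0,1,3,2,3,2,3,1,3,3,3,1,0,2,0,1,0,2,1,3,1,0,3,2,1,0

  t0 'x' -> {0}, take 0 (start)
  t1 'z' -> {1,3}, take 1 (0->1 ok)
  t2 'z' -> {1,3}, take 3 (1->3 ok)
  t3 'y' -> {2}, take 2 (3->2 ok)
  t4 'z' -> {1,3}, take 3 (2->3 ok)
  t5 'y' -> {2}, take 2 (3->2 ok)
  t6 'z' -> {1,3}, take 3 (2->3 ok)
  t7 'z' -> {1,3}, take 1 (3->1 ok)
  t8 'z' -> {1,3}, take 3 (1->3 ok)
  t9 'z' -> {1,3}, take 3 (3->3 ok)
  t10 'z' -> {1,3}, take 3 (3->3 ok)
  t11 'z' -> {1,3}, take 1 (3->1 ok)
  t12 'x' -> {0}, take 0 (1->0 ok)
  t13 'y' -> {2}, take 2 (0->2 ok)
  t14 'x' -> {0}, take 0 (2->0 ok)
  t15 'z' -> {1,3}, take 1 (0->1 ok)
  t16 'x' -> {0}, take 0 (1->0 ok)
  t17 'y' -> {2}, take 2 (0->2 ok)
  t18 'z' -> {1,3}, take 1 (2->1 ok)
  t19 'z' -> {1,3}, take 3 (1->3 ok)
  t20 'z' -> {1,3}, take 1 (3->1 ok)
  t21 'x' -> {0}, take 0 (1->0 ok)
  t22 'z' -> {1,3}, take 3 (0->3 ok)
  t23 'y' -> {2}, take 2 (3->2 ok)
  t24 'z' -> {1,3}, take 1 (2->1 ok)
  t25 'x' -> {0}, take 0 (1->0 ok)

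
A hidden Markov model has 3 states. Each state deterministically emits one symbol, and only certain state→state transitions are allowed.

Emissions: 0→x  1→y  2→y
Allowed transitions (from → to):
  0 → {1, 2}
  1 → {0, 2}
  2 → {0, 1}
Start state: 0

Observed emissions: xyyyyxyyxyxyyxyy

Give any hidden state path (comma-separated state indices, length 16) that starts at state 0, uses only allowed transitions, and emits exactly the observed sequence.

0,1,2,1,2,0,1,2,0,2,0,2,1,0,1,2

  pos 0: x in {0}, choose 0; start
  pos 1: y in {1,2}, choose 1; 0->1 ok
  pos 2: y in {1,2}, choose 2; 1->2 ok
  pos 3: y in {1,2}, choose 1; 2->1 ok
  pos 4: y in {1,2}, choose 2; 1->2 ok
  pos 5: x in {0}, choose 0; 2->0 ok
  pos 6: y in {1,2}, choose 1; 0->1 ok
  pos 7: y in {1,2}, choose 2; 1->2 ok
  pos 8: x in {0}, choose 0; 2->0 ok
  pos 9: y in {1,2}, choose 2; 0->2 ok
  pos 10: x in {0}, choose 0; 2->0 ok
  pos 11: y in {1,2}, choose 2; 0->2 ok
  pos 12: y in {1,2}, choose 1; 2->1 ok
  pos 13: x in {0}, choose 0; 1->0 ok
  pos 14: y in {1,2}, choose 1; 0->1 ok
  pos 15: y in {1,2}, choose 2; 1->2 ok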